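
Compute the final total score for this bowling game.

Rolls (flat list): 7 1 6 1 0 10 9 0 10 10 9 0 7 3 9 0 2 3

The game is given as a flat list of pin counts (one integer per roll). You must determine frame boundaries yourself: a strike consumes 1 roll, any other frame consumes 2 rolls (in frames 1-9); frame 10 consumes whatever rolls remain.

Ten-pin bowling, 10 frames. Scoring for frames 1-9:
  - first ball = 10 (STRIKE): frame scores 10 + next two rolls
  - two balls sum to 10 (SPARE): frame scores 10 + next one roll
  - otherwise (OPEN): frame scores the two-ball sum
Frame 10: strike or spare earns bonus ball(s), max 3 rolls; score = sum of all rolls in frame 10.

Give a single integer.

Frame 1: OPEN (7+1=8). Cumulative: 8
Frame 2: OPEN (6+1=7). Cumulative: 15
Frame 3: SPARE (0+10=10). 10 + next roll (9) = 19. Cumulative: 34
Frame 4: OPEN (9+0=9). Cumulative: 43
Frame 5: STRIKE. 10 + next two rolls (10+9) = 29. Cumulative: 72
Frame 6: STRIKE. 10 + next two rolls (9+0) = 19. Cumulative: 91
Frame 7: OPEN (9+0=9). Cumulative: 100
Frame 8: SPARE (7+3=10). 10 + next roll (9) = 19. Cumulative: 119
Frame 9: OPEN (9+0=9). Cumulative: 128
Frame 10: OPEN. Sum of all frame-10 rolls (2+3) = 5. Cumulative: 133

Answer: 133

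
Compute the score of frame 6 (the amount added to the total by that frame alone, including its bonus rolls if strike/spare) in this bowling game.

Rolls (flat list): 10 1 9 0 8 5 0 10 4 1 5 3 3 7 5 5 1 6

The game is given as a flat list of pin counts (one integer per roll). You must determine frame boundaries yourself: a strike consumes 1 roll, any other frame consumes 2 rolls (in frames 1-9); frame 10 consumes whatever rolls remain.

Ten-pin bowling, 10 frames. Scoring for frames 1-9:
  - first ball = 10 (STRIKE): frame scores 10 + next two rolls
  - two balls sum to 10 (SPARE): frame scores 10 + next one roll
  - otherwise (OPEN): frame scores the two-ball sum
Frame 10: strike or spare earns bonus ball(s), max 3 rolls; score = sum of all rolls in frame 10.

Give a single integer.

Answer: 5

Derivation:
Frame 1: STRIKE. 10 + next two rolls (1+9) = 20. Cumulative: 20
Frame 2: SPARE (1+9=10). 10 + next roll (0) = 10. Cumulative: 30
Frame 3: OPEN (0+8=8). Cumulative: 38
Frame 4: OPEN (5+0=5). Cumulative: 43
Frame 5: STRIKE. 10 + next two rolls (4+1) = 15. Cumulative: 58
Frame 6: OPEN (4+1=5). Cumulative: 63
Frame 7: OPEN (5+3=8). Cumulative: 71
Frame 8: SPARE (3+7=10). 10 + next roll (5) = 15. Cumulative: 86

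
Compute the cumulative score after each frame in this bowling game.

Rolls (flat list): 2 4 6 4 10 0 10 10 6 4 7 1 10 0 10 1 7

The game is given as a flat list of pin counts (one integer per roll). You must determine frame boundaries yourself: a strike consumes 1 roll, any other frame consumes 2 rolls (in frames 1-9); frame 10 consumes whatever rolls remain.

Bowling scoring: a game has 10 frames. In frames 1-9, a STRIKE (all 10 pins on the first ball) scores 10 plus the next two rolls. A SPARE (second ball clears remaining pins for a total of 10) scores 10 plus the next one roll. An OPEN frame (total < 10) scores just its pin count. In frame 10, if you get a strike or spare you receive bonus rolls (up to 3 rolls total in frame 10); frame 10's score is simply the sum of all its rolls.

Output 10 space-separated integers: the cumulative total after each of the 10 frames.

Frame 1: OPEN (2+4=6). Cumulative: 6
Frame 2: SPARE (6+4=10). 10 + next roll (10) = 20. Cumulative: 26
Frame 3: STRIKE. 10 + next two rolls (0+10) = 20. Cumulative: 46
Frame 4: SPARE (0+10=10). 10 + next roll (10) = 20. Cumulative: 66
Frame 5: STRIKE. 10 + next two rolls (6+4) = 20. Cumulative: 86
Frame 6: SPARE (6+4=10). 10 + next roll (7) = 17. Cumulative: 103
Frame 7: OPEN (7+1=8). Cumulative: 111
Frame 8: STRIKE. 10 + next two rolls (0+10) = 20. Cumulative: 131
Frame 9: SPARE (0+10=10). 10 + next roll (1) = 11. Cumulative: 142
Frame 10: OPEN. Sum of all frame-10 rolls (1+7) = 8. Cumulative: 150

Answer: 6 26 46 66 86 103 111 131 142 150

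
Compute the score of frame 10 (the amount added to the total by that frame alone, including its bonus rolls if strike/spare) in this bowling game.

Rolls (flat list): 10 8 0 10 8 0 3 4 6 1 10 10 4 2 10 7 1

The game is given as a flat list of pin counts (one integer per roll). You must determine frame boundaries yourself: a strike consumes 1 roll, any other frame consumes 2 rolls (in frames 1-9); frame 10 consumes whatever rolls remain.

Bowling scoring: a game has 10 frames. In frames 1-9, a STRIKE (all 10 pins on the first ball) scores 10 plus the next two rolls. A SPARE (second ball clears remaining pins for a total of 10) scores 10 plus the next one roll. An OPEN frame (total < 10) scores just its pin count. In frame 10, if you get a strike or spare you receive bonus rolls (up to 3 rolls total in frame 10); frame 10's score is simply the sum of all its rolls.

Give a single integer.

Frame 1: STRIKE. 10 + next two rolls (8+0) = 18. Cumulative: 18
Frame 2: OPEN (8+0=8). Cumulative: 26
Frame 3: STRIKE. 10 + next two rolls (8+0) = 18. Cumulative: 44
Frame 4: OPEN (8+0=8). Cumulative: 52
Frame 5: OPEN (3+4=7). Cumulative: 59
Frame 6: OPEN (6+1=7). Cumulative: 66
Frame 7: STRIKE. 10 + next two rolls (10+4) = 24. Cumulative: 90
Frame 8: STRIKE. 10 + next two rolls (4+2) = 16. Cumulative: 106
Frame 9: OPEN (4+2=6). Cumulative: 112
Frame 10: STRIKE. Sum of all frame-10 rolls (10+7+1) = 18. Cumulative: 130

Answer: 18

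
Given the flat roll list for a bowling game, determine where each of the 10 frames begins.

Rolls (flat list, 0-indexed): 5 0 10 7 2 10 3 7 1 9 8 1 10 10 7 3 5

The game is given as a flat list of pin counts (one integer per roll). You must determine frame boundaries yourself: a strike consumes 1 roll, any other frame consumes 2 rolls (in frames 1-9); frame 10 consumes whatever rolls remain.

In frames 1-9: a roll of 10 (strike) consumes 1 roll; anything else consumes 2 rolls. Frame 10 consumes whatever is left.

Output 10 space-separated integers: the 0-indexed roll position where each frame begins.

Frame 1 starts at roll index 0: rolls=5,0 (sum=5), consumes 2 rolls
Frame 2 starts at roll index 2: roll=10 (strike), consumes 1 roll
Frame 3 starts at roll index 3: rolls=7,2 (sum=9), consumes 2 rolls
Frame 4 starts at roll index 5: roll=10 (strike), consumes 1 roll
Frame 5 starts at roll index 6: rolls=3,7 (sum=10), consumes 2 rolls
Frame 6 starts at roll index 8: rolls=1,9 (sum=10), consumes 2 rolls
Frame 7 starts at roll index 10: rolls=8,1 (sum=9), consumes 2 rolls
Frame 8 starts at roll index 12: roll=10 (strike), consumes 1 roll
Frame 9 starts at roll index 13: roll=10 (strike), consumes 1 roll
Frame 10 starts at roll index 14: 3 remaining rolls

Answer: 0 2 3 5 6 8 10 12 13 14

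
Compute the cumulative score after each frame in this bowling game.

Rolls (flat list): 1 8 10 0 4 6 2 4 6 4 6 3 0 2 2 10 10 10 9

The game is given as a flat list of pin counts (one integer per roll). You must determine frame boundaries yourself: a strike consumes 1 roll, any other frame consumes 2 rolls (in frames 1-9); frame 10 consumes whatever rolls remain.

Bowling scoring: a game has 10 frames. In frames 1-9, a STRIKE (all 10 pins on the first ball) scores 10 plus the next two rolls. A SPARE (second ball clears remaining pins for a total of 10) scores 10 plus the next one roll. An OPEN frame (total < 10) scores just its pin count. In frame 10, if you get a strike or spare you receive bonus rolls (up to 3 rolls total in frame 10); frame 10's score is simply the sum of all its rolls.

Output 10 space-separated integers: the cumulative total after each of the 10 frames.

Frame 1: OPEN (1+8=9). Cumulative: 9
Frame 2: STRIKE. 10 + next two rolls (0+4) = 14. Cumulative: 23
Frame 3: OPEN (0+4=4). Cumulative: 27
Frame 4: OPEN (6+2=8). Cumulative: 35
Frame 5: SPARE (4+6=10). 10 + next roll (4) = 14. Cumulative: 49
Frame 6: SPARE (4+6=10). 10 + next roll (3) = 13. Cumulative: 62
Frame 7: OPEN (3+0=3). Cumulative: 65
Frame 8: OPEN (2+2=4). Cumulative: 69
Frame 9: STRIKE. 10 + next two rolls (10+10) = 30. Cumulative: 99
Frame 10: STRIKE. Sum of all frame-10 rolls (10+10+9) = 29. Cumulative: 128

Answer: 9 23 27 35 49 62 65 69 99 128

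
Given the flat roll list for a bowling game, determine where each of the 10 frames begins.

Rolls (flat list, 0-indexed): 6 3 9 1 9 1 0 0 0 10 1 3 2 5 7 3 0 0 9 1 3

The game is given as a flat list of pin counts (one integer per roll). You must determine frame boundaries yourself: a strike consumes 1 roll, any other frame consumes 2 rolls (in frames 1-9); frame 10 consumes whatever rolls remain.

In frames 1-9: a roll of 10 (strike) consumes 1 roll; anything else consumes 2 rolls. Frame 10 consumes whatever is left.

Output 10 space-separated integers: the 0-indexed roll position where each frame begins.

Frame 1 starts at roll index 0: rolls=6,3 (sum=9), consumes 2 rolls
Frame 2 starts at roll index 2: rolls=9,1 (sum=10), consumes 2 rolls
Frame 3 starts at roll index 4: rolls=9,1 (sum=10), consumes 2 rolls
Frame 4 starts at roll index 6: rolls=0,0 (sum=0), consumes 2 rolls
Frame 5 starts at roll index 8: rolls=0,10 (sum=10), consumes 2 rolls
Frame 6 starts at roll index 10: rolls=1,3 (sum=4), consumes 2 rolls
Frame 7 starts at roll index 12: rolls=2,5 (sum=7), consumes 2 rolls
Frame 8 starts at roll index 14: rolls=7,3 (sum=10), consumes 2 rolls
Frame 9 starts at roll index 16: rolls=0,0 (sum=0), consumes 2 rolls
Frame 10 starts at roll index 18: 3 remaining rolls

Answer: 0 2 4 6 8 10 12 14 16 18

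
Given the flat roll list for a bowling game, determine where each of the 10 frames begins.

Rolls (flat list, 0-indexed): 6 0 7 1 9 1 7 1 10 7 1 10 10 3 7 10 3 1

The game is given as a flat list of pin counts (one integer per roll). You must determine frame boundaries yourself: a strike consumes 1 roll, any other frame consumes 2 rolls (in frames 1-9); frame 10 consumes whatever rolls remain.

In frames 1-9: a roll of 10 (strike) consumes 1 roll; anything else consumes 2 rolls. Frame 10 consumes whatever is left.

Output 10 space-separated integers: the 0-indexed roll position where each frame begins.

Answer: 0 2 4 6 8 9 11 12 13 15

Derivation:
Frame 1 starts at roll index 0: rolls=6,0 (sum=6), consumes 2 rolls
Frame 2 starts at roll index 2: rolls=7,1 (sum=8), consumes 2 rolls
Frame 3 starts at roll index 4: rolls=9,1 (sum=10), consumes 2 rolls
Frame 4 starts at roll index 6: rolls=7,1 (sum=8), consumes 2 rolls
Frame 5 starts at roll index 8: roll=10 (strike), consumes 1 roll
Frame 6 starts at roll index 9: rolls=7,1 (sum=8), consumes 2 rolls
Frame 7 starts at roll index 11: roll=10 (strike), consumes 1 roll
Frame 8 starts at roll index 12: roll=10 (strike), consumes 1 roll
Frame 9 starts at roll index 13: rolls=3,7 (sum=10), consumes 2 rolls
Frame 10 starts at roll index 15: 3 remaining rolls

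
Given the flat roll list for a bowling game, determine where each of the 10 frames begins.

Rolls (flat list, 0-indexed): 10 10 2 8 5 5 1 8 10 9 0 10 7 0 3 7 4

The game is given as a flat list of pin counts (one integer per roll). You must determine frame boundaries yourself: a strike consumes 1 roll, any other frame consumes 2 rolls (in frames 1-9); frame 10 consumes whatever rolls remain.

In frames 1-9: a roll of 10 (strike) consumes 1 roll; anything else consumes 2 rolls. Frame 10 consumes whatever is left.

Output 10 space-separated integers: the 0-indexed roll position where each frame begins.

Answer: 0 1 2 4 6 8 9 11 12 14

Derivation:
Frame 1 starts at roll index 0: roll=10 (strike), consumes 1 roll
Frame 2 starts at roll index 1: roll=10 (strike), consumes 1 roll
Frame 3 starts at roll index 2: rolls=2,8 (sum=10), consumes 2 rolls
Frame 4 starts at roll index 4: rolls=5,5 (sum=10), consumes 2 rolls
Frame 5 starts at roll index 6: rolls=1,8 (sum=9), consumes 2 rolls
Frame 6 starts at roll index 8: roll=10 (strike), consumes 1 roll
Frame 7 starts at roll index 9: rolls=9,0 (sum=9), consumes 2 rolls
Frame 8 starts at roll index 11: roll=10 (strike), consumes 1 roll
Frame 9 starts at roll index 12: rolls=7,0 (sum=7), consumes 2 rolls
Frame 10 starts at roll index 14: 3 remaining rolls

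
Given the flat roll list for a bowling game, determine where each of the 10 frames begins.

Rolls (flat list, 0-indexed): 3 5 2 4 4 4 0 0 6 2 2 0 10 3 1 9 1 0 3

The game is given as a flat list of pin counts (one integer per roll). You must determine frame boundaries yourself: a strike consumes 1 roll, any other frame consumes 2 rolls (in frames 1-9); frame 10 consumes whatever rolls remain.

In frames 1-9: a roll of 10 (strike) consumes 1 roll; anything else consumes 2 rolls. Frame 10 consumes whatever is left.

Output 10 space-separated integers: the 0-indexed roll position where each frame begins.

Frame 1 starts at roll index 0: rolls=3,5 (sum=8), consumes 2 rolls
Frame 2 starts at roll index 2: rolls=2,4 (sum=6), consumes 2 rolls
Frame 3 starts at roll index 4: rolls=4,4 (sum=8), consumes 2 rolls
Frame 4 starts at roll index 6: rolls=0,0 (sum=0), consumes 2 rolls
Frame 5 starts at roll index 8: rolls=6,2 (sum=8), consumes 2 rolls
Frame 6 starts at roll index 10: rolls=2,0 (sum=2), consumes 2 rolls
Frame 7 starts at roll index 12: roll=10 (strike), consumes 1 roll
Frame 8 starts at roll index 13: rolls=3,1 (sum=4), consumes 2 rolls
Frame 9 starts at roll index 15: rolls=9,1 (sum=10), consumes 2 rolls
Frame 10 starts at roll index 17: 2 remaining rolls

Answer: 0 2 4 6 8 10 12 13 15 17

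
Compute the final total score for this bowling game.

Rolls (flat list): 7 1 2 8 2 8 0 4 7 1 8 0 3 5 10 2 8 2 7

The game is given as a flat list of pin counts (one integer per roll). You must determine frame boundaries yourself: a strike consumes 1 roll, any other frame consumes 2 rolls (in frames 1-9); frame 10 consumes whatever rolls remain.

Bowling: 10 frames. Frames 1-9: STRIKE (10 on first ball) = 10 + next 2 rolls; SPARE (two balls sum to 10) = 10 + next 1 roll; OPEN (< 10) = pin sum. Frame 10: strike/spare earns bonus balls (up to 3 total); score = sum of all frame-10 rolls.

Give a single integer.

Frame 1: OPEN (7+1=8). Cumulative: 8
Frame 2: SPARE (2+8=10). 10 + next roll (2) = 12. Cumulative: 20
Frame 3: SPARE (2+8=10). 10 + next roll (0) = 10. Cumulative: 30
Frame 4: OPEN (0+4=4). Cumulative: 34
Frame 5: OPEN (7+1=8). Cumulative: 42
Frame 6: OPEN (8+0=8). Cumulative: 50
Frame 7: OPEN (3+5=8). Cumulative: 58
Frame 8: STRIKE. 10 + next two rolls (2+8) = 20. Cumulative: 78
Frame 9: SPARE (2+8=10). 10 + next roll (2) = 12. Cumulative: 90
Frame 10: OPEN. Sum of all frame-10 rolls (2+7) = 9. Cumulative: 99

Answer: 99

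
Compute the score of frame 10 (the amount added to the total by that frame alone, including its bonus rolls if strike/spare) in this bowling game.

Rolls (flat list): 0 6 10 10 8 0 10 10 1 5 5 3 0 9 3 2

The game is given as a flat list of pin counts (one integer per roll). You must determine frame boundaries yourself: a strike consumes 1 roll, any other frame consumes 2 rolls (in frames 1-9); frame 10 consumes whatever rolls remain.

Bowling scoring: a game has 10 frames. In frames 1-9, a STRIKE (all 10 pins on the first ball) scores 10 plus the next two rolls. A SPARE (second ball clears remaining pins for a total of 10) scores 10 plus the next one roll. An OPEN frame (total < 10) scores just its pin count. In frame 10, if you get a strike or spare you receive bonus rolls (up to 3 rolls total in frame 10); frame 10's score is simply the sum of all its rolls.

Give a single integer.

Answer: 5

Derivation:
Frame 1: OPEN (0+6=6). Cumulative: 6
Frame 2: STRIKE. 10 + next two rolls (10+8) = 28. Cumulative: 34
Frame 3: STRIKE. 10 + next two rolls (8+0) = 18. Cumulative: 52
Frame 4: OPEN (8+0=8). Cumulative: 60
Frame 5: STRIKE. 10 + next two rolls (10+1) = 21. Cumulative: 81
Frame 6: STRIKE. 10 + next two rolls (1+5) = 16. Cumulative: 97
Frame 7: OPEN (1+5=6). Cumulative: 103
Frame 8: OPEN (5+3=8). Cumulative: 111
Frame 9: OPEN (0+9=9). Cumulative: 120
Frame 10: OPEN. Sum of all frame-10 rolls (3+2) = 5. Cumulative: 125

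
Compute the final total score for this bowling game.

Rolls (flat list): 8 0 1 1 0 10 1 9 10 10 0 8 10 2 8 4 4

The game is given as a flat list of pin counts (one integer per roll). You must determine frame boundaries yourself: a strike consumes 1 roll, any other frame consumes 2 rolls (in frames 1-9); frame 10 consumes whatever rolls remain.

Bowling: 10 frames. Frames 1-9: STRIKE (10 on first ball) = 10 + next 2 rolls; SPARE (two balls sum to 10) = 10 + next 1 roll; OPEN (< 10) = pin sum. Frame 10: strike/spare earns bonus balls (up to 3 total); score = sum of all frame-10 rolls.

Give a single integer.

Answer: 129

Derivation:
Frame 1: OPEN (8+0=8). Cumulative: 8
Frame 2: OPEN (1+1=2). Cumulative: 10
Frame 3: SPARE (0+10=10). 10 + next roll (1) = 11. Cumulative: 21
Frame 4: SPARE (1+9=10). 10 + next roll (10) = 20. Cumulative: 41
Frame 5: STRIKE. 10 + next two rolls (10+0) = 20. Cumulative: 61
Frame 6: STRIKE. 10 + next two rolls (0+8) = 18. Cumulative: 79
Frame 7: OPEN (0+8=8). Cumulative: 87
Frame 8: STRIKE. 10 + next two rolls (2+8) = 20. Cumulative: 107
Frame 9: SPARE (2+8=10). 10 + next roll (4) = 14. Cumulative: 121
Frame 10: OPEN. Sum of all frame-10 rolls (4+4) = 8. Cumulative: 129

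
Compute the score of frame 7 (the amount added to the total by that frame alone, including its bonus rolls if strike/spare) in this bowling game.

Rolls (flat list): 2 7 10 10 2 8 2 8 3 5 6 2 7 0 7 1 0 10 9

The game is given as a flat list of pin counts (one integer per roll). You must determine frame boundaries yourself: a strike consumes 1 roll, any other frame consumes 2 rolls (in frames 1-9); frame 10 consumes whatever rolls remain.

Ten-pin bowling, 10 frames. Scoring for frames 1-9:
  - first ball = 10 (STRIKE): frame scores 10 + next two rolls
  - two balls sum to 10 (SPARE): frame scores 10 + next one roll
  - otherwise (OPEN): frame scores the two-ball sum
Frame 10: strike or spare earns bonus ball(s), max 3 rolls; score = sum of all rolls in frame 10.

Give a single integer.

Answer: 8

Derivation:
Frame 1: OPEN (2+7=9). Cumulative: 9
Frame 2: STRIKE. 10 + next two rolls (10+2) = 22. Cumulative: 31
Frame 3: STRIKE. 10 + next two rolls (2+8) = 20. Cumulative: 51
Frame 4: SPARE (2+8=10). 10 + next roll (2) = 12. Cumulative: 63
Frame 5: SPARE (2+8=10). 10 + next roll (3) = 13. Cumulative: 76
Frame 6: OPEN (3+5=8). Cumulative: 84
Frame 7: OPEN (6+2=8). Cumulative: 92
Frame 8: OPEN (7+0=7). Cumulative: 99
Frame 9: OPEN (7+1=8). Cumulative: 107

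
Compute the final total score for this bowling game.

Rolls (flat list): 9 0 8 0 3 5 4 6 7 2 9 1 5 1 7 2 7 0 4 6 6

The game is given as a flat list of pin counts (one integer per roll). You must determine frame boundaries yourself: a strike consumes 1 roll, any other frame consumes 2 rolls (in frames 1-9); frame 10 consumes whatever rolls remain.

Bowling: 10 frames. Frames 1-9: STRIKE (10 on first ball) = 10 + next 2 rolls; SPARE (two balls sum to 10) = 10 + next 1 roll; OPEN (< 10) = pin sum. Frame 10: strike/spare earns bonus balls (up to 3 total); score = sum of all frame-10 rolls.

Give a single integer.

Frame 1: OPEN (9+0=9). Cumulative: 9
Frame 2: OPEN (8+0=8). Cumulative: 17
Frame 3: OPEN (3+5=8). Cumulative: 25
Frame 4: SPARE (4+6=10). 10 + next roll (7) = 17. Cumulative: 42
Frame 5: OPEN (7+2=9). Cumulative: 51
Frame 6: SPARE (9+1=10). 10 + next roll (5) = 15. Cumulative: 66
Frame 7: OPEN (5+1=6). Cumulative: 72
Frame 8: OPEN (7+2=9). Cumulative: 81
Frame 9: OPEN (7+0=7). Cumulative: 88
Frame 10: SPARE. Sum of all frame-10 rolls (4+6+6) = 16. Cumulative: 104

Answer: 104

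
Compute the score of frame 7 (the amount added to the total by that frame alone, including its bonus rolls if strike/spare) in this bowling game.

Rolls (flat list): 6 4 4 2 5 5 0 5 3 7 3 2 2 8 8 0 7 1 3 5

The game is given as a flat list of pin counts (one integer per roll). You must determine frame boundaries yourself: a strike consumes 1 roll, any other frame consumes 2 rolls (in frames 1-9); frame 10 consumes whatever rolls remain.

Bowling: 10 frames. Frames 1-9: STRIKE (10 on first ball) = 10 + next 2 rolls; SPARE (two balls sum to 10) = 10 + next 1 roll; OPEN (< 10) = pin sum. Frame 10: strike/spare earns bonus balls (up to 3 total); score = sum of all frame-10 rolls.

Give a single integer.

Frame 1: SPARE (6+4=10). 10 + next roll (4) = 14. Cumulative: 14
Frame 2: OPEN (4+2=6). Cumulative: 20
Frame 3: SPARE (5+5=10). 10 + next roll (0) = 10. Cumulative: 30
Frame 4: OPEN (0+5=5). Cumulative: 35
Frame 5: SPARE (3+7=10). 10 + next roll (3) = 13. Cumulative: 48
Frame 6: OPEN (3+2=5). Cumulative: 53
Frame 7: SPARE (2+8=10). 10 + next roll (8) = 18. Cumulative: 71
Frame 8: OPEN (8+0=8). Cumulative: 79
Frame 9: OPEN (7+1=8). Cumulative: 87

Answer: 18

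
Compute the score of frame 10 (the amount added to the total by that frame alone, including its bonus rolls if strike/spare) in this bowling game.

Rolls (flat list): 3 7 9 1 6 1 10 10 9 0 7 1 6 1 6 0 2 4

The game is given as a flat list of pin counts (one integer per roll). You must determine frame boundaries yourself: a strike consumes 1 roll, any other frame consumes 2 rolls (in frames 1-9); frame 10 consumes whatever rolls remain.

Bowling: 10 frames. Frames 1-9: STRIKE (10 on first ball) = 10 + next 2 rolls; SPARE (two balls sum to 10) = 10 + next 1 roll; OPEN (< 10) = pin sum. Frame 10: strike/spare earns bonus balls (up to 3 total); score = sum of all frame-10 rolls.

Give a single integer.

Answer: 6

Derivation:
Frame 1: SPARE (3+7=10). 10 + next roll (9) = 19. Cumulative: 19
Frame 2: SPARE (9+1=10). 10 + next roll (6) = 16. Cumulative: 35
Frame 3: OPEN (6+1=7). Cumulative: 42
Frame 4: STRIKE. 10 + next two rolls (10+9) = 29. Cumulative: 71
Frame 5: STRIKE. 10 + next two rolls (9+0) = 19. Cumulative: 90
Frame 6: OPEN (9+0=9). Cumulative: 99
Frame 7: OPEN (7+1=8). Cumulative: 107
Frame 8: OPEN (6+1=7). Cumulative: 114
Frame 9: OPEN (6+0=6). Cumulative: 120
Frame 10: OPEN. Sum of all frame-10 rolls (2+4) = 6. Cumulative: 126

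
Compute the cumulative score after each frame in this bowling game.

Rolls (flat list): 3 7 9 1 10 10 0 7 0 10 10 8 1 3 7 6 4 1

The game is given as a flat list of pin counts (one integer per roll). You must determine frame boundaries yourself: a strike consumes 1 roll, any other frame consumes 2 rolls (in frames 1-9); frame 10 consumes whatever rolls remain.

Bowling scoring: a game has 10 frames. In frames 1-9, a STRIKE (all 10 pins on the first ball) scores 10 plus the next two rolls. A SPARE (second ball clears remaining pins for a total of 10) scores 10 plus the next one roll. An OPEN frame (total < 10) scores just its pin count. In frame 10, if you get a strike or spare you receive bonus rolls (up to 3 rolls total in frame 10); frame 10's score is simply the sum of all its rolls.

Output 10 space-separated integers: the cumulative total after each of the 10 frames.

Answer: 19 39 59 76 83 103 122 131 147 158

Derivation:
Frame 1: SPARE (3+7=10). 10 + next roll (9) = 19. Cumulative: 19
Frame 2: SPARE (9+1=10). 10 + next roll (10) = 20. Cumulative: 39
Frame 3: STRIKE. 10 + next two rolls (10+0) = 20. Cumulative: 59
Frame 4: STRIKE. 10 + next two rolls (0+7) = 17. Cumulative: 76
Frame 5: OPEN (0+7=7). Cumulative: 83
Frame 6: SPARE (0+10=10). 10 + next roll (10) = 20. Cumulative: 103
Frame 7: STRIKE. 10 + next two rolls (8+1) = 19. Cumulative: 122
Frame 8: OPEN (8+1=9). Cumulative: 131
Frame 9: SPARE (3+7=10). 10 + next roll (6) = 16. Cumulative: 147
Frame 10: SPARE. Sum of all frame-10 rolls (6+4+1) = 11. Cumulative: 158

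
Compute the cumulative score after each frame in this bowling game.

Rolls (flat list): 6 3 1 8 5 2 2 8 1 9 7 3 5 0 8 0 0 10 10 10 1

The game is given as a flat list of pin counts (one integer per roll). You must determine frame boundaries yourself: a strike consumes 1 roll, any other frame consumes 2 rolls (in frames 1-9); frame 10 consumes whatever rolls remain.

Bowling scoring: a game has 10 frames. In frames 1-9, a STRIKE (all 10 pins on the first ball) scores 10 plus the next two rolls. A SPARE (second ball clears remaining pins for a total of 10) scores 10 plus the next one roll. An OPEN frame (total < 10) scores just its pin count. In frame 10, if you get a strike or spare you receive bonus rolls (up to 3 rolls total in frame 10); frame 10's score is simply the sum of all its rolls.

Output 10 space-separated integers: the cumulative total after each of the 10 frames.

Answer: 9 18 25 36 53 68 73 81 101 122

Derivation:
Frame 1: OPEN (6+3=9). Cumulative: 9
Frame 2: OPEN (1+8=9). Cumulative: 18
Frame 3: OPEN (5+2=7). Cumulative: 25
Frame 4: SPARE (2+8=10). 10 + next roll (1) = 11. Cumulative: 36
Frame 5: SPARE (1+9=10). 10 + next roll (7) = 17. Cumulative: 53
Frame 6: SPARE (7+3=10). 10 + next roll (5) = 15. Cumulative: 68
Frame 7: OPEN (5+0=5). Cumulative: 73
Frame 8: OPEN (8+0=8). Cumulative: 81
Frame 9: SPARE (0+10=10). 10 + next roll (10) = 20. Cumulative: 101
Frame 10: STRIKE. Sum of all frame-10 rolls (10+10+1) = 21. Cumulative: 122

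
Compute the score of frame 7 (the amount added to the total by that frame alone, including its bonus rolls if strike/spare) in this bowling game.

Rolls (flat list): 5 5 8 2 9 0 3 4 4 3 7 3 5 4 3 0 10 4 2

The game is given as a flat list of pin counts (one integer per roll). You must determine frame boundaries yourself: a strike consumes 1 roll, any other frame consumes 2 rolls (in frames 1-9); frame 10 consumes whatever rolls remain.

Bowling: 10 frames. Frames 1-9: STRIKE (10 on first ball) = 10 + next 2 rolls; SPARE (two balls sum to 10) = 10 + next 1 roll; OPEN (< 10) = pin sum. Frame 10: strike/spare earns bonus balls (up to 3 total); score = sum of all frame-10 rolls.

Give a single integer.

Answer: 9

Derivation:
Frame 1: SPARE (5+5=10). 10 + next roll (8) = 18. Cumulative: 18
Frame 2: SPARE (8+2=10). 10 + next roll (9) = 19. Cumulative: 37
Frame 3: OPEN (9+0=9). Cumulative: 46
Frame 4: OPEN (3+4=7). Cumulative: 53
Frame 5: OPEN (4+3=7). Cumulative: 60
Frame 6: SPARE (7+3=10). 10 + next roll (5) = 15. Cumulative: 75
Frame 7: OPEN (5+4=9). Cumulative: 84
Frame 8: OPEN (3+0=3). Cumulative: 87
Frame 9: STRIKE. 10 + next two rolls (4+2) = 16. Cumulative: 103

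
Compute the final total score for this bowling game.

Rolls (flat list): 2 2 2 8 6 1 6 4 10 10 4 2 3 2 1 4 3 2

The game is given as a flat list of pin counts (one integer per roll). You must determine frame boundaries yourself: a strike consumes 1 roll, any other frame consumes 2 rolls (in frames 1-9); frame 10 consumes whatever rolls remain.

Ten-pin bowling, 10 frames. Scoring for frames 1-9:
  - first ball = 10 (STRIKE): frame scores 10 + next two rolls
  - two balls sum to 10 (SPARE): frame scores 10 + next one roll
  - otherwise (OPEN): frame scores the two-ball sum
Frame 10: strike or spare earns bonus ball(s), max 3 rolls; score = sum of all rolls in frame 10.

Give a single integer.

Answer: 108

Derivation:
Frame 1: OPEN (2+2=4). Cumulative: 4
Frame 2: SPARE (2+8=10). 10 + next roll (6) = 16. Cumulative: 20
Frame 3: OPEN (6+1=7). Cumulative: 27
Frame 4: SPARE (6+4=10). 10 + next roll (10) = 20. Cumulative: 47
Frame 5: STRIKE. 10 + next two rolls (10+4) = 24. Cumulative: 71
Frame 6: STRIKE. 10 + next two rolls (4+2) = 16. Cumulative: 87
Frame 7: OPEN (4+2=6). Cumulative: 93
Frame 8: OPEN (3+2=5). Cumulative: 98
Frame 9: OPEN (1+4=5). Cumulative: 103
Frame 10: OPEN. Sum of all frame-10 rolls (3+2) = 5. Cumulative: 108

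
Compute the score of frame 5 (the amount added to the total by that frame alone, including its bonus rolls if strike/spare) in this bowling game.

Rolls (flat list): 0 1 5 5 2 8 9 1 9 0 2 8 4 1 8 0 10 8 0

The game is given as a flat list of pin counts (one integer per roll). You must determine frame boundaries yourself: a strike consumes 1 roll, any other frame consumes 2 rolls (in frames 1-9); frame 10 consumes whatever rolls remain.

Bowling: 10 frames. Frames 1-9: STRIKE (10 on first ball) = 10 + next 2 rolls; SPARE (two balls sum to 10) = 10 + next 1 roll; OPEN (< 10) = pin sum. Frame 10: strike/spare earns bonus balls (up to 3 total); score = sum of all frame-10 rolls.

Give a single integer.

Frame 1: OPEN (0+1=1). Cumulative: 1
Frame 2: SPARE (5+5=10). 10 + next roll (2) = 12. Cumulative: 13
Frame 3: SPARE (2+8=10). 10 + next roll (9) = 19. Cumulative: 32
Frame 4: SPARE (9+1=10). 10 + next roll (9) = 19. Cumulative: 51
Frame 5: OPEN (9+0=9). Cumulative: 60
Frame 6: SPARE (2+8=10). 10 + next roll (4) = 14. Cumulative: 74
Frame 7: OPEN (4+1=5). Cumulative: 79

Answer: 9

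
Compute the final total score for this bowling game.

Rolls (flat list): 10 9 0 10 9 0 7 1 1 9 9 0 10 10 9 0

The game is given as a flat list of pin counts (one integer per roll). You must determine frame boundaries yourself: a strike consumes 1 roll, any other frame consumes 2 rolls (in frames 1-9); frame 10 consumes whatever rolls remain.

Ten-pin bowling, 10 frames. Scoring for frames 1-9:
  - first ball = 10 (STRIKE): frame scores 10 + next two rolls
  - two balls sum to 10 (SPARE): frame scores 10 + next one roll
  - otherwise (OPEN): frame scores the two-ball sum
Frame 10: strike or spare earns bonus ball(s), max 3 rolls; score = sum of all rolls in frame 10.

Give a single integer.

Answer: 149

Derivation:
Frame 1: STRIKE. 10 + next two rolls (9+0) = 19. Cumulative: 19
Frame 2: OPEN (9+0=9). Cumulative: 28
Frame 3: STRIKE. 10 + next two rolls (9+0) = 19. Cumulative: 47
Frame 4: OPEN (9+0=9). Cumulative: 56
Frame 5: OPEN (7+1=8). Cumulative: 64
Frame 6: SPARE (1+9=10). 10 + next roll (9) = 19. Cumulative: 83
Frame 7: OPEN (9+0=9). Cumulative: 92
Frame 8: STRIKE. 10 + next two rolls (10+9) = 29. Cumulative: 121
Frame 9: STRIKE. 10 + next two rolls (9+0) = 19. Cumulative: 140
Frame 10: OPEN. Sum of all frame-10 rolls (9+0) = 9. Cumulative: 149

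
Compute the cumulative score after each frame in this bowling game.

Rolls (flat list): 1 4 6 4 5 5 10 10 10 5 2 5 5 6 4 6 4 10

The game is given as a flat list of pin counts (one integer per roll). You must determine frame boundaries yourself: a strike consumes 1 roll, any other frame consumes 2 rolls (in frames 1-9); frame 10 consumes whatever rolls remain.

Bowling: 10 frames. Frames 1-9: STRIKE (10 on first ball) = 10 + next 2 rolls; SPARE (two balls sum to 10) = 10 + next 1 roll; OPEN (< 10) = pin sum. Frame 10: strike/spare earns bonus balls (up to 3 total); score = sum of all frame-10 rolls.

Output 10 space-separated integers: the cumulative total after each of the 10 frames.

Frame 1: OPEN (1+4=5). Cumulative: 5
Frame 2: SPARE (6+4=10). 10 + next roll (5) = 15. Cumulative: 20
Frame 3: SPARE (5+5=10). 10 + next roll (10) = 20. Cumulative: 40
Frame 4: STRIKE. 10 + next two rolls (10+10) = 30. Cumulative: 70
Frame 5: STRIKE. 10 + next two rolls (10+5) = 25. Cumulative: 95
Frame 6: STRIKE. 10 + next two rolls (5+2) = 17. Cumulative: 112
Frame 7: OPEN (5+2=7). Cumulative: 119
Frame 8: SPARE (5+5=10). 10 + next roll (6) = 16. Cumulative: 135
Frame 9: SPARE (6+4=10). 10 + next roll (6) = 16. Cumulative: 151
Frame 10: SPARE. Sum of all frame-10 rolls (6+4+10) = 20. Cumulative: 171

Answer: 5 20 40 70 95 112 119 135 151 171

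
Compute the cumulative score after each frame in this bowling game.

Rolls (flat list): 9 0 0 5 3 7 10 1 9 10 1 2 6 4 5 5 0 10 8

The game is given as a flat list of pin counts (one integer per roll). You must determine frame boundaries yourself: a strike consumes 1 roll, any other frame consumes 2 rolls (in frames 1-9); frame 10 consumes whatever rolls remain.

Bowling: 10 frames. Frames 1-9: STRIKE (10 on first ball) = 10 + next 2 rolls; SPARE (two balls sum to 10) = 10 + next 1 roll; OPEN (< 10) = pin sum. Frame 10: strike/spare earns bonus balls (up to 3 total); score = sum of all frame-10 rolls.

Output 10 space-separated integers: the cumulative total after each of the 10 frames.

Answer: 9 14 34 54 74 87 90 105 115 133

Derivation:
Frame 1: OPEN (9+0=9). Cumulative: 9
Frame 2: OPEN (0+5=5). Cumulative: 14
Frame 3: SPARE (3+7=10). 10 + next roll (10) = 20. Cumulative: 34
Frame 4: STRIKE. 10 + next two rolls (1+9) = 20. Cumulative: 54
Frame 5: SPARE (1+9=10). 10 + next roll (10) = 20. Cumulative: 74
Frame 6: STRIKE. 10 + next two rolls (1+2) = 13. Cumulative: 87
Frame 7: OPEN (1+2=3). Cumulative: 90
Frame 8: SPARE (6+4=10). 10 + next roll (5) = 15. Cumulative: 105
Frame 9: SPARE (5+5=10). 10 + next roll (0) = 10. Cumulative: 115
Frame 10: SPARE. Sum of all frame-10 rolls (0+10+8) = 18. Cumulative: 133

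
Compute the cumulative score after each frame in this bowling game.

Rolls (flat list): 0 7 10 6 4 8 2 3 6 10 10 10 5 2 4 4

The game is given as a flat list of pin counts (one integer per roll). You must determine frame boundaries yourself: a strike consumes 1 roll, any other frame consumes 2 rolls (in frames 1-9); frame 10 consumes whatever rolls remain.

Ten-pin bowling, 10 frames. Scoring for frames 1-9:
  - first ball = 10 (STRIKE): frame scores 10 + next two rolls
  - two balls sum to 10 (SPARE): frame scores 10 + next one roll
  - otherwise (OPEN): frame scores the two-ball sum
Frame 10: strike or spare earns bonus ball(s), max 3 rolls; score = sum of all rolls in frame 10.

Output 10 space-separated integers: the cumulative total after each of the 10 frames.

Frame 1: OPEN (0+7=7). Cumulative: 7
Frame 2: STRIKE. 10 + next two rolls (6+4) = 20. Cumulative: 27
Frame 3: SPARE (6+4=10). 10 + next roll (8) = 18. Cumulative: 45
Frame 4: SPARE (8+2=10). 10 + next roll (3) = 13. Cumulative: 58
Frame 5: OPEN (3+6=9). Cumulative: 67
Frame 6: STRIKE. 10 + next two rolls (10+10) = 30. Cumulative: 97
Frame 7: STRIKE. 10 + next two rolls (10+5) = 25. Cumulative: 122
Frame 8: STRIKE. 10 + next two rolls (5+2) = 17. Cumulative: 139
Frame 9: OPEN (5+2=7). Cumulative: 146
Frame 10: OPEN. Sum of all frame-10 rolls (4+4) = 8. Cumulative: 154

Answer: 7 27 45 58 67 97 122 139 146 154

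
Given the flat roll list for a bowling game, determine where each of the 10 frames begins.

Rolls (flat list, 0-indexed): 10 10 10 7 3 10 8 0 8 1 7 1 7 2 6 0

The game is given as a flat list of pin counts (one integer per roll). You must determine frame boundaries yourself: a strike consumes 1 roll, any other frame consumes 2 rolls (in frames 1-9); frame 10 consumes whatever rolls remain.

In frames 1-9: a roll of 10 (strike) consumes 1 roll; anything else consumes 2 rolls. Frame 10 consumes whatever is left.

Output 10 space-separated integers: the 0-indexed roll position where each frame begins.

Answer: 0 1 2 3 5 6 8 10 12 14

Derivation:
Frame 1 starts at roll index 0: roll=10 (strike), consumes 1 roll
Frame 2 starts at roll index 1: roll=10 (strike), consumes 1 roll
Frame 3 starts at roll index 2: roll=10 (strike), consumes 1 roll
Frame 4 starts at roll index 3: rolls=7,3 (sum=10), consumes 2 rolls
Frame 5 starts at roll index 5: roll=10 (strike), consumes 1 roll
Frame 6 starts at roll index 6: rolls=8,0 (sum=8), consumes 2 rolls
Frame 7 starts at roll index 8: rolls=8,1 (sum=9), consumes 2 rolls
Frame 8 starts at roll index 10: rolls=7,1 (sum=8), consumes 2 rolls
Frame 9 starts at roll index 12: rolls=7,2 (sum=9), consumes 2 rolls
Frame 10 starts at roll index 14: 2 remaining rolls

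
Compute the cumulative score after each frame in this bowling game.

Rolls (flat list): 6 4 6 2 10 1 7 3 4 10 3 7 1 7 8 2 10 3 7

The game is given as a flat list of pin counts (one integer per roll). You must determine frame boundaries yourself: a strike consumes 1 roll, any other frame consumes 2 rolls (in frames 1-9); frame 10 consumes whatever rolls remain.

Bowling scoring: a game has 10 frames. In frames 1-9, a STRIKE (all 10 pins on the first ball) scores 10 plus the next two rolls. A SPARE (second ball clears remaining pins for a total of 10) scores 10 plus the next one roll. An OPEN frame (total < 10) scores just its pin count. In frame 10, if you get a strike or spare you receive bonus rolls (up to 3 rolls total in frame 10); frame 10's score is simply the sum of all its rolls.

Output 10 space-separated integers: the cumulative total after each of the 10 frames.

Frame 1: SPARE (6+4=10). 10 + next roll (6) = 16. Cumulative: 16
Frame 2: OPEN (6+2=8). Cumulative: 24
Frame 3: STRIKE. 10 + next two rolls (1+7) = 18. Cumulative: 42
Frame 4: OPEN (1+7=8). Cumulative: 50
Frame 5: OPEN (3+4=7). Cumulative: 57
Frame 6: STRIKE. 10 + next two rolls (3+7) = 20. Cumulative: 77
Frame 7: SPARE (3+7=10). 10 + next roll (1) = 11. Cumulative: 88
Frame 8: OPEN (1+7=8). Cumulative: 96
Frame 9: SPARE (8+2=10). 10 + next roll (10) = 20. Cumulative: 116
Frame 10: STRIKE. Sum of all frame-10 rolls (10+3+7) = 20. Cumulative: 136

Answer: 16 24 42 50 57 77 88 96 116 136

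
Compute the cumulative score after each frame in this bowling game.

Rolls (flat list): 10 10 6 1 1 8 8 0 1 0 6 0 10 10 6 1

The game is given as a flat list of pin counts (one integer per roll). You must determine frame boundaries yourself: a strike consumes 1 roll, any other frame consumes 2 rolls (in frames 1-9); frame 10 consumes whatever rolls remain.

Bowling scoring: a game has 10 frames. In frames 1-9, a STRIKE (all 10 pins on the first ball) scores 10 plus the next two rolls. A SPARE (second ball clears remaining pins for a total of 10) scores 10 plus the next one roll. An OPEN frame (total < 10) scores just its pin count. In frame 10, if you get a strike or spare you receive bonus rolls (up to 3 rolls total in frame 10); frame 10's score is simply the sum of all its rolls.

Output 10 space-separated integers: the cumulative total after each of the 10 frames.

Answer: 26 43 50 59 67 68 74 100 117 124

Derivation:
Frame 1: STRIKE. 10 + next two rolls (10+6) = 26. Cumulative: 26
Frame 2: STRIKE. 10 + next two rolls (6+1) = 17. Cumulative: 43
Frame 3: OPEN (6+1=7). Cumulative: 50
Frame 4: OPEN (1+8=9). Cumulative: 59
Frame 5: OPEN (8+0=8). Cumulative: 67
Frame 6: OPEN (1+0=1). Cumulative: 68
Frame 7: OPEN (6+0=6). Cumulative: 74
Frame 8: STRIKE. 10 + next two rolls (10+6) = 26. Cumulative: 100
Frame 9: STRIKE. 10 + next two rolls (6+1) = 17. Cumulative: 117
Frame 10: OPEN. Sum of all frame-10 rolls (6+1) = 7. Cumulative: 124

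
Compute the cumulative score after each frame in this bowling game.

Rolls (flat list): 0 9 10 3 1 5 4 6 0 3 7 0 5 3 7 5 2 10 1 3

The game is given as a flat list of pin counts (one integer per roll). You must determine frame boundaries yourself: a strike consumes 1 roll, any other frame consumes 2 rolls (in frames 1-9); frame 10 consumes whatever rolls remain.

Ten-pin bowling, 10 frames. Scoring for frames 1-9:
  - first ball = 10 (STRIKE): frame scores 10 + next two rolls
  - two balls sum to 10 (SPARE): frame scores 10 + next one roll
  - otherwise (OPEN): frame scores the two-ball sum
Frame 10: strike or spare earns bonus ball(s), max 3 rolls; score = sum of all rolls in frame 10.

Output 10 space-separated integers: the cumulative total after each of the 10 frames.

Answer: 9 23 27 36 42 52 57 72 79 93

Derivation:
Frame 1: OPEN (0+9=9). Cumulative: 9
Frame 2: STRIKE. 10 + next two rolls (3+1) = 14. Cumulative: 23
Frame 3: OPEN (3+1=4). Cumulative: 27
Frame 4: OPEN (5+4=9). Cumulative: 36
Frame 5: OPEN (6+0=6). Cumulative: 42
Frame 6: SPARE (3+7=10). 10 + next roll (0) = 10. Cumulative: 52
Frame 7: OPEN (0+5=5). Cumulative: 57
Frame 8: SPARE (3+7=10). 10 + next roll (5) = 15. Cumulative: 72
Frame 9: OPEN (5+2=7). Cumulative: 79
Frame 10: STRIKE. Sum of all frame-10 rolls (10+1+3) = 14. Cumulative: 93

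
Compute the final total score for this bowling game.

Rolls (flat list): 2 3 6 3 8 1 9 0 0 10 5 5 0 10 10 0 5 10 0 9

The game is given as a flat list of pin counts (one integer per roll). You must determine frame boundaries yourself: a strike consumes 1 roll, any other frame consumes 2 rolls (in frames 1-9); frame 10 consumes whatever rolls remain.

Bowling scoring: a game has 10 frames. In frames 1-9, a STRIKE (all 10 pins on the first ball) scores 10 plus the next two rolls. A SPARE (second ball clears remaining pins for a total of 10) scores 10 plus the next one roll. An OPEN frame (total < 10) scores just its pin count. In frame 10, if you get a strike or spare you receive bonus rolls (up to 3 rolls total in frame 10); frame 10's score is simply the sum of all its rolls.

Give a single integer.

Answer: 116

Derivation:
Frame 1: OPEN (2+3=5). Cumulative: 5
Frame 2: OPEN (6+3=9). Cumulative: 14
Frame 3: OPEN (8+1=9). Cumulative: 23
Frame 4: OPEN (9+0=9). Cumulative: 32
Frame 5: SPARE (0+10=10). 10 + next roll (5) = 15. Cumulative: 47
Frame 6: SPARE (5+5=10). 10 + next roll (0) = 10. Cumulative: 57
Frame 7: SPARE (0+10=10). 10 + next roll (10) = 20. Cumulative: 77
Frame 8: STRIKE. 10 + next two rolls (0+5) = 15. Cumulative: 92
Frame 9: OPEN (0+5=5). Cumulative: 97
Frame 10: STRIKE. Sum of all frame-10 rolls (10+0+9) = 19. Cumulative: 116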